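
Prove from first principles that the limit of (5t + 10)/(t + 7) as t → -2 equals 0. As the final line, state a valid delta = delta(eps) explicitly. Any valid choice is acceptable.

Fix eps > 0. We want delta > 0 with 0 < |t + 2| < delta ⇒ |(5t + 10)/(t + 7) − 0| < eps.
Combining over a common denominator, (5t + 10)/(t + 7) − 0 = [(5t + 10)·5 − 0·(t + 7)] / [5·(t + 7)] = 25(t + 2) / (5(t + 7)).
So |(5t + 10)/(t + 7) − 0| = 25|t + 2| / (5·|t + 7|).
Restrict delta ≤ 5/2. Then |t + 2| < 5/2 gives |t + 7| = |(t + 2) + 5| ≥ 5 − 5/2 = 5/2.
Hence |(5t + 10)/(t + 7) − 0| < 25|t + 2|/(5·(5/2)) = 2|t + 2|, which is < eps once |t + 2| < (1/2)eps.
Take delta = min(5/2, (1/2)eps). Then 0 < |t + 2| < delta forces both bounds, so |(5t + 10)/(t + 7) − 0| < eps.

delta = min(5/2, (1/2)eps)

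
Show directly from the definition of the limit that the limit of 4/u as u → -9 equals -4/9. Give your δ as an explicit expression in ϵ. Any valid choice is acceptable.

δ = min(9/2, (81/8)ϵ)

Let ϵ > 0. We seek δ > 0 such that 0 < |u + 9| < δ implies |4/u + 4/9| < ϵ.
|4/u + 4/9| = 4·|-9 − u|/(9·|u|) = 4|u + 9|/(9|u|).
Require δ ≤ 9/2 so that |u| > 9 − 9/2 = 9/2, hence 9|u| > 81/2.
Then |4/u + 4/9| < 4|u + 9|/(81/2), which is < ϵ when |u + 9| < (81/8)ϵ.
Take δ = min(9/2, (81/8)ϵ). Then 0 < |u + 9| < δ gives both |u + 9| < 9/2 and |u + 9| < (81/8)ϵ, so |4/u + 4/9| < ϵ.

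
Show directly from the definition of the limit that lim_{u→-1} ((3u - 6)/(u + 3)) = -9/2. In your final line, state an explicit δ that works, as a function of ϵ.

δ = min(1, (2/15)ϵ)

Suppose ϵ > 0. We want δ > 0 with 0 < |u + 1| < δ ⇒ |(3u - 6)/(u + 3) + 9/2| < ϵ.
Combining over a common denominator, (3u - 6)/(u + 3) + 9/2 = [(3u - 6)·2 − (-9)·(u + 3)] / [2·(u + 3)] = 15(u + 1) / (2(u + 3)).
So |(3u - 6)/(u + 3) + 9/2| = 15|u + 1| / (2·|u + 3|).
Restrict δ ≤ 1. Then |u + 1| < 1 gives |u + 3| = |(u + 1) + 2| ≥ 2 − 1 = 1.
Hence |(3u - 6)/(u + 3) + 9/2| < 15|u + 1|/(2·1) = (15/2)|u + 1|, which is < ϵ once |u + 1| < (2/15)ϵ.
Take δ = min(1, (2/15)ϵ). Then 0 < |u + 1| < δ forces both bounds, so |(3u - 6)/(u + 3) + 9/2| < ϵ.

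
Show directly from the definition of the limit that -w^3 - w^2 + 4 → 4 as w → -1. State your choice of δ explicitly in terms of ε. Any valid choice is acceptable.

δ = min(1, ε/4)

Let ε > 0. We want δ > 0 such that 0 < |w + 1| < δ implies |(-w^3 - w^2 + 4) − 4| < ε.
(-w^3 - w^2 + 4) − 4 = -w^3 - w^2 = (w + 1)(-w^2).
So |(-w^3 - w^2 + 4) − 4| = |w + 1|·|-w^2|.
Require δ ≤ 1. Then |w + 1| < 1 gives |w| < 2, and by the triangle inequality |-w^2| ≤ 2^2 = 4.
Hence |(-w^3 - w^2 + 4) − 4| ≤ 4|w + 1| < ε provided |w + 1| < ε/4.
Choosing δ = min(1, ε/4) ensures both conditions, hence |(-w^3 - w^2 + 4) − 4| < ε.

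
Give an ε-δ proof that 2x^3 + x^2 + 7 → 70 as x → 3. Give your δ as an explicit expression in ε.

Fix ε > 0. We want δ > 0 such that 0 < |x − 3| < δ implies |(2x^3 + x^2 + 7) − 70| < ε.
(2x^3 + x^2 + 7) − 70 = 2x^3 + x^2 - 63 = (x − 3)(2x^2 + 7x + 21).
So |(2x^3 + x^2 + 7) − 70| = |x − 3|·|2x^2 + 7x + 21|.
Require δ ≤ 2. Then |x − 3| < 2 gives |x| < 5, and by the triangle inequality |2x^2 + 7x + 21| ≤ 2·5^2 + 7·5 + 21 = 106.
Hence |(2x^3 + x^2 + 7) − 70| ≤ 106|x − 3| < ε provided |x − 3| < ε/106.
Choosing δ = min(2, ε/106) ensures both conditions, hence |(2x^3 + x^2 + 7) − 70| < ε.

δ = min(2, ε/106)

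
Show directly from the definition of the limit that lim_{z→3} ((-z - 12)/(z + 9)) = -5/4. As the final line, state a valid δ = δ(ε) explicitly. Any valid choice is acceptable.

Let ε > 0. We want δ > 0 with 0 < |z − 3| < δ ⇒ |(-z - 12)/(z + 9) + 5/4| < ε.
Combining over a common denominator, (-z - 12)/(z + 9) + 5/4 = [(-z - 12)·12 − (-15)·(z + 9)] / [12·(z + 9)] = 3(z − 3) / (12(z + 9)).
So |(-z - 12)/(z + 9) + 5/4| = 3|z − 3| / (12·|z + 9|).
Restrict δ ≤ 6. Then |z − 3| < 6 gives |z + 9| = |(z − 3) + 12| ≥ 12 − 6 = 6.
Hence |(-z - 12)/(z + 9) + 5/4| < 3|z − 3|/(12·6) = (1/24)|z − 3|, which is < ε once |z − 3| < 24ε.
Take δ = min(6, 24ε). Then 0 < |z − 3| < δ forces both bounds, so |(-z - 12)/(z + 9) + 5/4| < ε.

δ = min(6, 24ε)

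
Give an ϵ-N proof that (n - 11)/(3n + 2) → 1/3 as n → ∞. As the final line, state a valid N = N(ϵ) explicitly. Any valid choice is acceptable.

Suppose ϵ > 0. For n ≥ 1, |(n - 11)/(3n + 2) − (1/3)| = |-35|/(3(3n + 2)) = 35/(3(3n + 2)).
Since 3n + 2 ≥ 3n for n ≥ 1, this is ≤ 35/(3·3n) = (35/9)/n.
So |(n - 11)/(3n + 2) − (1/3)| < ϵ whenever n > (35/9)/ϵ.
Take N = (35/9)/ϵ. If n > N then |(n - 11)/(3n + 2) − (1/3)| ≤ (35/9)/n < ϵ.

N = (35/9)/ϵ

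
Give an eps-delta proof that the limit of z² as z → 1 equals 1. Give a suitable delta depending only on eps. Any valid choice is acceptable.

delta = min(1, eps/3)

Let eps > 0. We seek delta > 0 with 0 < |z − 1| < delta ⇒ |z² − 1| < eps.
Factor: z² − 1 = (z − 1)(z + 1), so |z² − 1| = |z − 1|·|z + 1|.
Impose delta ≤ 1 so that |z| < 2; then |z + 1| ≤ 3.
Hence |z² − 1| ≤ 3|z − 1|, which is < eps once |z − 1| < eps/3.
Take delta = min(1, eps/3). If 0 < |z − 1| < delta then both bounds hold and |z² − 1| ≤ 3|z − 1| < 3·(eps/3) = eps.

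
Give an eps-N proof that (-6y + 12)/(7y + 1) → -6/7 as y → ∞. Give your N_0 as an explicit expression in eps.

Suppose eps > 0. We seek N_0 > 0 such that y > N_0 implies |(-6y + 12)/(7y + 1) + 6/7| < eps.
(-6y + 12)/(7y + 1) + 6/7 = (7(-6y + 12) − (-6)(7y + 1)) / (7(7y + 1)) = 90/(7(7y + 1)).
For y > 0 we have 7y + 1 > 7y, so |(-6y + 12)/(7y + 1) + 6/7| = 90/(7(7y + 1)) < 90/(7·7y) = (90/49)/y.
Thus |(-6y + 12)/(7y + 1) + 6/7| < eps whenever y > (90/49)/eps.
Take N_0 = (90/49)/eps. If y > N_0 then |(-6y + 12)/(7y + 1) + 6/7| < (90/49)/y < eps.

N_0 = (90/49)/eps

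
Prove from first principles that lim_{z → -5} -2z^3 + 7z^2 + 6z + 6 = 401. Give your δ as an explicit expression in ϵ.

δ = min(1, ϵ/253)

Fix ϵ > 0. We want δ > 0 such that 0 < |z + 5| < δ implies |(-2z^3 + 7z^2 + 6z + 6) − 401| < ϵ.
(-2z^3 + 7z^2 + 6z + 6) − 401 = -2z^3 + 7z^2 + 6z - 395 = (z + 5)(-2z^2 + 17z - 79).
So |(-2z^3 + 7z^2 + 6z + 6) − 401| = |z + 5|·|-2z^2 + 17z - 79|.
Assume first that |z + 5| < 1, so |z| < 6. Then |-2z^2 + 17z - 79| ≤ 2·6^2 + 17·6 + 79 = 253.
Hence |(-2z^3 + 7z^2 + 6z + 6) − 401| ≤ 253|z + 5| < ϵ provided |z + 5| < ϵ/253.
Take δ = min(1, ϵ/253). Then 0 < |z + 5| < δ gives both |z + 5| < 1 and |z + 5| < ϵ/253, so |(-2z^3 + 7z^2 + 6z + 6) − 401| < ϵ.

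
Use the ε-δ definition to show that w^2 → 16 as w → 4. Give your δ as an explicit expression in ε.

Suppose ε > 0. We seek δ > 0 with 0 < |w − 4| < δ ⇒ |w^2 − 16| < ε.
Factor: w^2 − 16 = (w − 4)(w + 4), so |w^2 − 16| = |w − 4|·|w + 4|.
Restrict δ ≤ 2. Then |w − 4| < 2 gives |w| < 6, so by the triangle inequality |w + 4| ≤ 6 + 4 = 10.
Hence |w^2 − 16| ≤ 10|w − 4|, which is < ε once |w − 4| < ε/10.
Take δ = min(2, ε/10). If 0 < |w − 4| < δ then both bounds hold and |w^2 − 16| ≤ 10|w − 4| < 10·(ε/10) = ε.

δ = min(2, ε/10)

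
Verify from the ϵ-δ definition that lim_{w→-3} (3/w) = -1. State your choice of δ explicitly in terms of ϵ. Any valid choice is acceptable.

δ = min(3/2, (3/2)ϵ)

Fix ϵ > 0. We seek δ > 0 such that 0 < |w + 3| < δ implies |3/w + 1| < ϵ.
|3/w + 1| = 3·|-3 − w|/(3·|w|) = 3|w + 3|/(3|w|).
Require δ ≤ 3/2 so that |w| > 3 − 3/2 = 3/2, hence 3|w| > 9/2.
Then |3/w + 1| < 3|w + 3|/(9/2), which is < ϵ when |w + 3| < (3/2)ϵ.
Take δ = min(3/2, (3/2)ϵ). Then 0 < |w + 3| < δ gives both |w + 3| < 3/2 and |w + 3| < (3/2)ϵ, so |3/w + 1| < ϵ.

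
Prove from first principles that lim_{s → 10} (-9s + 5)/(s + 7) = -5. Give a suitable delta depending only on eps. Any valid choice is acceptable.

delta = min(17/2, (17/8)eps)

Suppose eps > 0. We want delta > 0 with 0 < |s − 10| < delta ⇒ |(-9s + 5)/(s + 7) + 5| < eps.
Combining over a common denominator, (-9s + 5)/(s + 7) + 5 = [(-9s + 5)·17 − (-85)·(s + 7)] / [17·(s + 7)] = -68(s − 10) / (17(s + 7)).
So |(-9s + 5)/(s + 7) + 5| = 68|s − 10| / (17·|s + 7|).
Restrict delta ≤ 17/2. Then |s − 10| < 17/2 gives |s + 7| = |(s − 10) + 17| ≥ 17 − 17/2 = 17/2.
Hence |(-9s + 5)/(s + 7) + 5| < 68|s − 10|/(17·(17/2)) = (8/17)|s − 10|, which is < eps once |s − 10| < (17/8)eps.
Take delta = min(17/2, (17/8)eps). Then 0 < |s − 10| < delta forces both bounds, so |(-9s + 5)/(s + 7) + 5| < eps.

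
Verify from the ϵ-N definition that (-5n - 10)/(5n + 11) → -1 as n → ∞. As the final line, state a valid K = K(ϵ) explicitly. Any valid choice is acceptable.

Fix ϵ > 0. For n ≥ 1, |(-5n - 10)/(5n + 11) + 1| = |5|/(5(5n + 11)) = 5/(5(5n + 11)).
Since 5n + 11 ≥ 5n for n ≥ 1, this is ≤ 5/(5·5n) = (1/5)/n.
So |(-5n - 10)/(5n + 11) + 1| < ϵ whenever n > (1/5)/ϵ.
Take K = (1/5)/ϵ. If n > K then |(-5n - 10)/(5n + 11) + 1| ≤ (1/5)/n < ϵ.

K = (1/5)/ϵ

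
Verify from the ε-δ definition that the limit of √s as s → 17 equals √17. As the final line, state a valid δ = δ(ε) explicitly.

Fix ε > 0. We want δ > 0 such that 0 < |s − 17| < δ implies |√s − √17| < ε.
Multiplying by the conjugate, |√s − √17| = |s − 17|/(√s + √17).
Restrict δ ≤ 17 so that |s − 17| < 17 forces s > 0, and then √s + √17 > √17.
Hence |√s − √17| < |s − 17|/√17, which is < ε once |s − 17| < √17·ε.
Take δ = min(17, √17·ε). If 0 < |s − 17| < δ then s > 0 and |√s − √17| < |s − 17|/√17 < ε.

δ = min(17, √17·ε)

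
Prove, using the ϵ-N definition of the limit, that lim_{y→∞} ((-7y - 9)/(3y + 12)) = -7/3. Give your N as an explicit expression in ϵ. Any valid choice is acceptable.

N = (19/3)/ϵ

Let ϵ > 0. We seek N > 0 such that y > N implies |(-7y - 9)/(3y + 12) + 7/3| < ϵ.
(-7y - 9)/(3y + 12) + 7/3 = (3(-7y - 9) − (-7)(3y + 12)) / (3(3y + 12)) = 57/(3(3y + 12)).
For y > 0 we have 3y + 12 > 3y, so |(-7y - 9)/(3y + 12) + 7/3| = 57/(3(3y + 12)) < 57/(3·3y) = (19/3)/y.
Thus |(-7y - 9)/(3y + 12) + 7/3| < ϵ whenever y > (19/3)/ϵ.
Take N = (19/3)/ϵ. If y > N then |(-7y - 9)/(3y + 12) + 7/3| < (19/3)/y < ϵ.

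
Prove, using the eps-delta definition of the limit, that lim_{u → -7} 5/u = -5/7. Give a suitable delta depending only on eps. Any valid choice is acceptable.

delta = min(7/2, (49/10)eps)

Let eps > 0. We seek delta > 0 such that 0 < |u + 7| < delta implies |5/u + 5/7| < eps.
|5/u + 5/7| = 5·|-7 − u|/(7·|u|) = 5|u + 7|/(7|u|).
Restrict delta ≤ 7/2. Then |u + 7| < 7/2 gives |u| > 7/2, so 7|u| > 49/2.
Then |5/u + 5/7| < 5|u + 7|/(49/2), which is < eps when |u + 7| < (49/10)eps.
Take delta = min(7/2, (49/10)eps). Then 0 < |u + 7| < delta gives both |u + 7| < 7/2 and |u + 7| < (49/10)eps, so |5/u + 5/7| < eps.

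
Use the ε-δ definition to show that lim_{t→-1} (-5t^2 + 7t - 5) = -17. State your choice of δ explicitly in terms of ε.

δ = min(2, ε/27)

Let ε > 0 be given. We want δ > 0 such that 0 < |t + 1| < δ implies |(-5t^2 + 7t - 5) + 17| < ε.
(-5t^2 + 7t - 5) + 17 = -5t^2 + 7t + 12 = (t + 1)(-5t + 12).
So |(-5t^2 + 7t - 5) + 17| = |t + 1|·|-5t + 12|.
Assume first that |t + 1| < 2, so |t| < 3. Then |-5t + 12| ≤ 5·3 + 12 = 27.
Hence |(-5t^2 + 7t - 5) + 17| ≤ 27|t + 1| < ε provided |t + 1| < ε/27.
Choosing δ = min(2, ε/27) ensures both conditions, hence |(-5t^2 + 7t - 5) + 17| < ε.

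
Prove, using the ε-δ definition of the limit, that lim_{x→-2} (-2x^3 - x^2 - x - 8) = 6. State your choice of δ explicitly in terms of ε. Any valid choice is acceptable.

δ = min(1, ε/34)

Fix ε > 0. We want δ > 0 such that 0 < |x + 2| < δ implies |(-2x^3 - x^2 - x - 8) − 6| < ε.
(-2x^3 - x^2 - x - 8) − 6 = -2x^3 - x^2 - x - 14 = (x + 2)(-2x^2 + 3x - 7).
So |(-2x^3 - x^2 - x - 8) − 6| = |x + 2|·|-2x^2 + 3x - 7|.
Assume first that |x + 2| < 1, so |x| < 3. Then |-2x^2 + 3x - 7| ≤ 2·3^2 + 3·3 + 7 = 34.
Hence |(-2x^3 - x^2 - x - 8) − 6| ≤ 34|x + 2| < ε provided |x + 2| < ε/34.
Take δ = min(1, ε/34). Then 0 < |x + 2| < δ gives both |x + 2| < 1 and |x + 2| < ε/34, so |(-2x^3 - x^2 - x - 8) − 6| < ε.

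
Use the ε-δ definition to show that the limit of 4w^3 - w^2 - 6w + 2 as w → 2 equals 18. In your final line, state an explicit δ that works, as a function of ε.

δ = min(2, ε/100)

Suppose ε > 0. We want δ > 0 such that 0 < |w − 2| < δ implies |(4w^3 - w^2 - 6w + 2) − 18| < ε.
(4w^3 - w^2 - 6w + 2) − 18 = 4w^3 - w^2 - 6w - 16 = (w − 2)(4w^2 + 7w + 8).
So |(4w^3 - w^2 - 6w + 2) − 18| = |w − 2|·|4w^2 + 7w + 8|.
Assume first that |w − 2| < 2, so |w| < 4. Then |4w^2 + 7w + 8| ≤ 4·4^2 + 7·4 + 8 = 100.
Hence |(4w^3 - w^2 - 6w + 2) − 18| ≤ 100|w − 2| < ε provided |w − 2| < ε/100.
Choosing δ = min(2, ε/100) ensures both conditions, hence |(4w^3 - w^2 - 6w + 2) − 18| < ε.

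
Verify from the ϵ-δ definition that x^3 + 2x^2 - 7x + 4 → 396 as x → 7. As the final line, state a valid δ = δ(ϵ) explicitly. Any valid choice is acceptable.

Suppose ϵ > 0. We want δ > 0 such that 0 < |x − 7| < δ implies |(x^3 + 2x^2 - 7x + 4) − 396| < ϵ.
(x^3 + 2x^2 - 7x + 4) − 396 = x^3 + 2x^2 - 7x - 392 = (x − 7)(x^2 + 9x + 56).
So |(x^3 + 2x^2 - 7x + 4) − 396| = |x − 7|·|x^2 + 9x + 56|.
Assume first that |x − 7| < 1, so |x| < 8. Then |x^2 + 9x + 56| ≤ 8^2 + 9·8 + 56 = 192.
Hence |(x^3 + 2x^2 - 7x + 4) − 396| ≤ 192|x − 7| < ϵ provided |x − 7| < ϵ/192.
Take δ = min(1, ϵ/192). Then 0 < |x − 7| < δ gives both |x − 7| < 1 and |x − 7| < ϵ/192, so |(x^3 + 2x^2 - 7x + 4) − 396| < ϵ.

δ = min(1, ϵ/192)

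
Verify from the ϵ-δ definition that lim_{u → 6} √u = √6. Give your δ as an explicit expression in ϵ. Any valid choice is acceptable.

δ = min(6, √6·ϵ)

Let ϵ > 0. We want δ > 0 such that 0 < |u − 6| < δ implies |√u − √6| < ϵ.
Multiplying by the conjugate, |√u − √6| = |u − 6|/(√u + √6).
Restrict δ ≤ 6 so that |u − 6| < 6 forces u > 0, and then √u + √6 > √6.
Hence |√u − √6| < |u − 6|/√6, which is < ϵ once |u − 6| < √6·ϵ.
Take δ = min(6, √6·ϵ). If 0 < |u − 6| < δ then u > 0 and |√u − √6| < |u − 6|/√6 < ϵ.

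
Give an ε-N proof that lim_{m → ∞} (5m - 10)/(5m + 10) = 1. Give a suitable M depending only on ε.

Let ε > 0 be given. For m ≥ 1, |(5m - 10)/(5m + 10) − 1| = |-100|/(5(5m + 10)) = 100/(5(5m + 10)).
Since 5m + 10 ≥ 5m for m ≥ 1, this is ≤ 100/(5·5m) = 4/m.
So |(5m - 10)/(5m + 10) − 1| < ε whenever m > 4/ε.
Take M = 4/ε. If m > M then |(5m - 10)/(5m + 10) − 1| ≤ 4/m < ε.

M = 4/ε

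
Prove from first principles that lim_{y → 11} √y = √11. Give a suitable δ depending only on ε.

δ = min(11, √11·ε)

Let ε > 0. We want δ > 0 such that 0 < |y − 11| < δ implies |√y − √11| < ε.
Multiplying by the conjugate, |√y − √11| = |y − 11|/(√y + √11).
Restrict δ ≤ 11 so that |y − 11| < 11 forces y > 0, and then √y + √11 > √11.
Hence |√y − √11| < |y − 11|/√11, which is < ε once |y − 11| < √11·ε.
Take δ = min(11, √11·ε). If 0 < |y − 11| < δ then y > 0 and |√y − √11| < |y − 11|/√11 < ε.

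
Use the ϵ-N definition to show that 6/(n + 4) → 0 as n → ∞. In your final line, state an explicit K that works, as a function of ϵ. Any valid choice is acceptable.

Fix ϵ > 0. For n ≥ 1, |6/(n + 4) − 0| = 6/(n + 4) ≤ 6/n.
We need 6/n < ϵ, i.e. n > 6/ϵ.
Take K = 6/ϵ. If n > K then |6/(n + 4)| ≤ 6/n < ϵ.

K = 6/ϵ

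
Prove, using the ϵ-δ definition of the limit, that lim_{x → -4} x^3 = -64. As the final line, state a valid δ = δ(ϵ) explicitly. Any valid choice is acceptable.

δ = min(1, ϵ/61)

Let ϵ > 0 be given. We seek δ > 0 with 0 < |x + 4| < δ ⇒ |x^3 + 64| < ϵ.
Factor: x^3 + 64 = (x + 4)(x^2 - 4x + 16), so |x^3 + 64| = |x + 4|·|x^2 - 4x + 16|.
Restrict δ ≤ 1. Then |x + 4| < 1 gives |x| < 5, so by the triangle inequality |x^2 - 4x + 16| ≤ 5^2 + 4·5 + 16 = 61.
Hence |x^3 + 64| ≤ 61|x + 4|, which is < ϵ once |x + 4| < ϵ/61.
Take δ = min(1, ϵ/61). If 0 < |x + 4| < δ then both bounds hold and |x^3 + 64| ≤ 61|x + 4| < 61·(ϵ/61) = ϵ.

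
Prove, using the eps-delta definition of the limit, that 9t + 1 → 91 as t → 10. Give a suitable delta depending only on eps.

delta = eps/9

Let eps > 0. We need delta > 0 so that 0 < |t − 10| < delta implies |(9t + 1) − 91| < eps.
|(9t + 1) − 91| = |9t - 90| = 9|t − 10|.
Thus it suffices that |t − 10| < eps/9.
Choosing delta = eps/9 gives |(9t + 1) − 91| = 9|t − 10| < eps whenever |t − 10| < delta.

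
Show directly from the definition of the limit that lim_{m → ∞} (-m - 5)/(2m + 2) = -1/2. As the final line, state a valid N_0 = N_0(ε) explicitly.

Let ε > 0 be given. For m ≥ 1, |(-m - 5)/(2m + 2) + 1/2| = |-8|/(2(2m + 2)) = 8/(2(2m + 2)).
Since 2m + 2 ≥ 2m for m ≥ 1, this is ≤ 8/(2·2m) = 2/m.
So |(-m - 5)/(2m + 2) + 1/2| < ε whenever m > 2/ε.
Take N_0 = 2/ε. If m > N_0 then |(-m - 5)/(2m + 2) + 1/2| ≤ 2/m < ε.

N_0 = 2/ε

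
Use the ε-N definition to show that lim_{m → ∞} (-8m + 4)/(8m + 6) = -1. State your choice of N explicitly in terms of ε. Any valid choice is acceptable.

N = (5/4)/ε

Fix ε > 0. For m ≥ 1, |(-8m + 4)/(8m + 6) + 1| = |80|/(8(8m + 6)) = 80/(8(8m + 6)).
Since 8m + 6 ≥ 8m for m ≥ 1, this is ≤ 80/(8·8m) = (5/4)/m.
So |(-8m + 4)/(8m + 6) + 1| < ε whenever m > (5/4)/ε.
Take N = (5/4)/ε. If m > N then |(-8m + 4)/(8m + 6) + 1| ≤ (5/4)/m < ε.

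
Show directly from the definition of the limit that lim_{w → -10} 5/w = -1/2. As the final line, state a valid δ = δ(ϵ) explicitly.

Suppose ϵ > 0. We seek δ > 0 such that 0 < |w + 10| < δ implies |5/w + 1/2| < ϵ.
|5/w + 1/2| = 5·|-10 − w|/(10·|w|) = 5|w + 10|/(10|w|).
Require δ ≤ 5 so that |w| > 10 − 5 = 5, hence 10|w| > 50.
Then |5/w + 1/2| < 5|w + 10|/50, which is < ϵ when |w + 10| < 10ϵ.
Take δ = min(5, 10ϵ). Then 0 < |w + 10| < δ gives both |w + 10| < 5 and |w + 10| < 10ϵ, so |5/w + 1/2| < ϵ.

δ = min(5, 10ϵ)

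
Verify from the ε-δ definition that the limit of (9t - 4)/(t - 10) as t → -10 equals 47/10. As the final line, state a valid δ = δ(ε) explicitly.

δ = min(10, (100/43)ε)

Let ε > 0 be given. We want δ > 0 with 0 < |t + 10| < δ ⇒ |(9t - 4)/(t - 10) − (47/10)| < ε.
Combining over a common denominator, (9t - 4)/(t - 10) − (47/10) = [(9t - 4)·(-20) − (-94)·(t - 10)] / [(-20)·(t - 10)] = -86(t + 10) / ((-20)(t - 10)).
So |(9t - 4)/(t - 10) − (47/10)| = 86|t + 10| / (20·|t − 10|).
Require δ ≤ 10, so |t − 10| ≥ |-20| − |t + 10| > 20 − 10 = 10.
Hence |(9t - 4)/(t - 10) − (47/10)| < 86|t + 10|/(20·10) = (43/100)|t + 10|, which is < ε once |t + 10| < (100/43)ε.
Take δ = min(10, (100/43)ε). Then 0 < |t + 10| < δ forces both bounds, so |(9t - 4)/(t - 10) − (47/10)| < ε.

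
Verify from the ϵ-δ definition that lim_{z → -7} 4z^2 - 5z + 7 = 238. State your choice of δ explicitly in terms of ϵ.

δ = min(1, ϵ/65)

Suppose ϵ > 0. We want δ > 0 such that 0 < |z + 7| < δ implies |(4z^2 - 5z + 7) − 238| < ϵ.
(4z^2 - 5z + 7) − 238 = 4z^2 - 5z - 231 = (z + 7)(4z - 33).
So |(4z^2 - 5z + 7) − 238| = |z + 7|·|4z - 33|.
Assume first that |z + 7| < 1, so |z| < 8. Then |4z - 33| ≤ 4·8 + 33 = 65.
Hence |(4z^2 - 5z + 7) − 238| ≤ 65|z + 7| < ϵ provided |z + 7| < ϵ/65.
Choosing δ = min(1, ϵ/65) ensures both conditions, hence |(4z^2 - 5z + 7) − 238| < ϵ.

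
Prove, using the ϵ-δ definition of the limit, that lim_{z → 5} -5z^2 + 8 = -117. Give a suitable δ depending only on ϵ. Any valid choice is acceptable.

δ = min(2, ϵ/60)

Let ϵ > 0. We want δ > 0 such that 0 < |z − 5| < δ implies |(-5z^2 + 8) + 117| < ϵ.
(-5z^2 + 8) + 117 = -5z^2 + 125 = (z − 5)(-5z - 25).
So |(-5z^2 + 8) + 117| = |z − 5|·|-5z - 25|.
Assume first that |z − 5| < 2, so |z| < 7. Then |-5z - 25| ≤ 5·7 + 25 = 60.
Hence |(-5z^2 + 8) + 117| ≤ 60|z − 5| < ϵ provided |z − 5| < ϵ/60.
Choosing δ = min(2, ϵ/60) ensures both conditions, hence |(-5z^2 + 8) + 117| < ϵ.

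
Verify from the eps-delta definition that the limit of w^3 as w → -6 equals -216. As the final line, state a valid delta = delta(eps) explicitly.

delta = min(1, eps/127)

Let eps > 0. We seek delta > 0 with 0 < |w + 6| < delta ⇒ |w^3 + 216| < eps.
Factor: w^3 + 216 = (w + 6)(w^2 - 6w + 36), so |w^3 + 216| = |w + 6|·|w^2 - 6w + 36|.
Impose delta ≤ 1 so that |w| < 7; then |w^2 - 6w + 36| ≤ 127.
Hence |w^3 + 216| ≤ 127|w + 6|, which is < eps once |w + 6| < eps/127.
Take delta = min(1, eps/127). If 0 < |w + 6| < delta then both bounds hold and |w^3 + 216| ≤ 127|w + 6| < 127·(eps/127) = eps.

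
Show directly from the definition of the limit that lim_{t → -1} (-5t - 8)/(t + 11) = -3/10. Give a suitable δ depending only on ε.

δ = min(5, (50/47)ε)

Suppose ε > 0. We want δ > 0 with 0 < |t + 1| < δ ⇒ |(-5t - 8)/(t + 11) + 3/10| < ε.
Combining over a common denominator, (-5t - 8)/(t + 11) + 3/10 = [(-5t - 8)·10 − (-3)·(t + 11)] / [10·(t + 11)] = -47(t + 1) / (10(t + 11)).
So |(-5t - 8)/(t + 11) + 3/10| = 47|t + 1| / (10·|t + 11|).
Restrict δ ≤ 5. Then |t + 1| < 5 gives |t + 11| = |(t + 1) + 10| ≥ 10 − 5 = 5.
Hence |(-5t - 8)/(t + 11) + 3/10| < 47|t + 1|/(10·5) = (47/50)|t + 1|, which is < ε once |t + 1| < (50/47)ε.
Take δ = min(5, (50/47)ε). Then 0 < |t + 1| < δ forces both bounds, so |(-5t - 8)/(t + 11) + 3/10| < ε.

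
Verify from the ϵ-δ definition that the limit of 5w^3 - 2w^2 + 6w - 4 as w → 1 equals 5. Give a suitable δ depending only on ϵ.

δ = min(2, ϵ/63)

Let ϵ > 0. We want δ > 0 such that 0 < |w − 1| < δ implies |(5w^3 - 2w^2 + 6w - 4) − 5| < ϵ.
(5w^3 - 2w^2 + 6w - 4) − 5 = 5w^3 - 2w^2 + 6w - 9 = (w − 1)(5w^2 + 3w + 9).
So |(5w^3 - 2w^2 + 6w - 4) − 5| = |w − 1|·|5w^2 + 3w + 9|.
Require δ ≤ 2. Then |w − 1| < 2 gives |w| < 3, and by the triangle inequality |5w^2 + 3w + 9| ≤ 5·3^2 + 3·3 + 9 = 63.
Hence |(5w^3 - 2w^2 + 6w - 4) − 5| ≤ 63|w − 1| < ϵ provided |w − 1| < ϵ/63.
Choosing δ = min(2, ϵ/63) ensures both conditions, hence |(5w^3 - 2w^2 + 6w - 4) − 5| < ϵ.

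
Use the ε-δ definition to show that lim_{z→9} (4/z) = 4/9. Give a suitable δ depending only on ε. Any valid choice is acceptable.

Let ε > 0. We seek δ > 0 such that 0 < |z − 9| < δ implies |4/z − (4/9)| < ε.
|4/z − (4/9)| = 4·|9 − z|/(9·|z|) = 4|z − 9|/(9|z|).
Restrict δ ≤ 9/2. Then |z − 9| < 9/2 gives |z| > 9/2, so 9|z| > 81/2.
Then |4/z − (4/9)| < 4|z − 9|/(81/2), which is < ε when |z − 9| < (81/8)ε.
Take δ = min(9/2, (81/8)ε). Then 0 < |z − 9| < δ gives both |z − 9| < 9/2 and |z − 9| < (81/8)ε, so |4/z − (4/9)| < ε.

δ = min(9/2, (81/8)ε)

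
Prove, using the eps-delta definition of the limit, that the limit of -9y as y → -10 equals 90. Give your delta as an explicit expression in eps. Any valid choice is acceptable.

Fix eps > 0. We need delta > 0 so that 0 < |y + 10| < delta implies |(-9y) − 90| < eps.
Since (-9y) − 90 = -9(y + 10), we have |(-9y) − 90| = 9|y + 10|.
So 9|y + 10| < eps exactly when |y + 10| < eps/9.
Choosing delta = eps/9 gives |(-9y) − 90| = 9|y + 10| < eps whenever |y + 10| < delta.

delta = eps/9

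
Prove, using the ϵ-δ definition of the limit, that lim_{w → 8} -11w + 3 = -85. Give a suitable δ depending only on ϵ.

Suppose ϵ > 0. We need δ > 0 so that 0 < |w − 8| < δ implies |(-11w + 3) + 85| < ϵ.
Since (-11w + 3) + 85 = -11(w − 8), we have |(-11w + 3) + 85| = 11|w − 8|.
Thus it suffices that |w − 8| < ϵ/11.
Choosing δ = ϵ/11 gives |(-11w + 3) + 85| = 11|w − 8| < ϵ whenever |w − 8| < δ.

δ = ϵ/11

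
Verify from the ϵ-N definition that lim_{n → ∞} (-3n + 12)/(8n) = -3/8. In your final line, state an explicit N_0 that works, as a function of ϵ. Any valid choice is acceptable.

N_0 = (3/2)/ϵ

Fix ϵ > 0. For n ≥ 1, |(-3n + 12)/(8n) + 3/8| = |96|/(8(8n)) = 96/(8(8n)).
Since 8n ≥ 8n for n ≥ 1, this is ≤ 96/(8·8n) = (3/2)/n.
So |(-3n + 12)/(8n) + 3/8| < ϵ whenever n > (3/2)/ϵ.
Take N_0 = (3/2)/ϵ. If n > N_0 then |(-3n + 12)/(8n) + 3/8| ≤ (3/2)/n < ϵ.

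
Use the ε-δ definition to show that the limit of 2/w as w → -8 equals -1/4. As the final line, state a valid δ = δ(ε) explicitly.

δ = min(4, 16ε)

Suppose ε > 0. We seek δ > 0 such that 0 < |w + 8| < δ implies |2/w + 1/4| < ε.
|2/w + 1/4| = 2·|-8 − w|/(8·|w|) = 2|w + 8|/(8|w|).
Restrict δ ≤ 4. Then |w + 8| < 4 gives |w| > 4, so 8|w| > 32.
Then |2/w + 1/4| < 2|w + 8|/32, which is < ε when |w + 8| < 16ε.
Take δ = min(4, 16ε). Then 0 < |w + 8| < δ gives both |w + 8| < 4 and |w + 8| < 16ε, so |2/w + 1/4| < ε.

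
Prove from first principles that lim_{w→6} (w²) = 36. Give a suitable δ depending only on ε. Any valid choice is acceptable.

δ = min(1, ε/13)

Let ε > 0. We seek δ > 0 with 0 < |w − 6| < δ ⇒ |w² − 36| < ε.
Factor: w² − 36 = (w − 6)(w + 6), so |w² − 36| = |w − 6|·|w + 6|.
Restrict δ ≤ 1. Then |w − 6| < 1 gives |w| < 7, so by the triangle inequality |w + 6| ≤ 7 + 6 = 13.
Hence |w² − 36| ≤ 13|w − 6|, which is < ε once |w − 6| < ε/13.
Take δ = min(1, ε/13). If 0 < |w − 6| < δ then both bounds hold and |w² − 36| ≤ 13|w − 6| < 13·(ε/13) = ε.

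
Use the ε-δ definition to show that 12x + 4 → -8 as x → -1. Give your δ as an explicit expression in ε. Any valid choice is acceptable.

δ = ε/12

Suppose ε > 0. We need δ > 0 so that 0 < |x + 1| < δ implies |(12x + 4) + 8| < ε.
|(12x + 4) + 8| = |12x + 12| = 12|x + 1|.
Thus it suffices that |x + 1| < ε/12.
Take δ = ε/12. If 0 < |x + 1| < δ then |(12x + 4) + 8| = 12|x + 1| < 12·(ε/12) = ε.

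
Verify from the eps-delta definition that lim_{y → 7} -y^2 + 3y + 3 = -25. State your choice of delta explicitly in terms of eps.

Suppose eps > 0. We want delta > 0 such that 0 < |y − 7| < delta implies |(-y^2 + 3y + 3) + 25| < eps.
(-y^2 + 3y + 3) + 25 = -y^2 + 3y + 28 = (y − 7)(-y - 4).
So |(-y^2 + 3y + 3) + 25| = |y − 7|·|-y - 4|.
Require delta ≤ 2. Then |y − 7| < 2 gives |y| < 9, and by the triangle inequality |-y - 4| ≤ 9 + 4 = 13.
Hence |(-y^2 + 3y + 3) + 25| ≤ 13|y − 7| < eps provided |y − 7| < eps/13.
Choosing delta = min(2, eps/13) ensures both conditions, hence |(-y^2 + 3y + 3) + 25| < eps.

delta = min(2, eps/13)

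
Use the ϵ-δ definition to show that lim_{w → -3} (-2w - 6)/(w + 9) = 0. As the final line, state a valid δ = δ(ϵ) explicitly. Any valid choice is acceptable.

Let ϵ > 0 be given. We want δ > 0 with 0 < |w + 3| < δ ⇒ |(-2w - 6)/(w + 9) − 0| < ϵ.
Combining over a common denominator, (-2w - 6)/(w + 9) − 0 = [(-2w - 6)·6 − 0·(w + 9)] / [6·(w + 9)] = -12(w + 3) / (6(w + 9)).
So |(-2w - 6)/(w + 9) − 0| = 12|w + 3| / (6·|w + 9|).
Require δ ≤ 3, so |w + 9| ≥ |6| − |w + 3| > 6 − 3 = 3.
Hence |(-2w - 6)/(w + 9) − 0| < 12|w + 3|/(6·3) = (2/3)|w + 3|, which is < ϵ once |w + 3| < (3/2)ϵ.
Take δ = min(3, (3/2)ϵ). Then 0 < |w + 3| < δ forces both bounds, so |(-2w - 6)/(w + 9) − 0| < ϵ.

δ = min(3, (3/2)ϵ)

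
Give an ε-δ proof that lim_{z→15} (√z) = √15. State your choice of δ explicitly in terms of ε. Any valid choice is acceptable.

δ = min(15, √15·ε)

Fix ε > 0. We want δ > 0 such that 0 < |z − 15| < δ implies |√z − √15| < ε.
Multiplying by the conjugate, |√z − √15| = |z − 15|/(√z + √15).
Restrict δ ≤ 15 so that |z − 15| < 15 forces z > 0, and then √z + √15 > √15.
Hence |√z − √15| < |z − 15|/√15, which is < ε once |z − 15| < √15·ε.
Take δ = min(15, √15·ε). If 0 < |z − 15| < δ then z > 0 and |√z − √15| < |z − 15|/√15 < ε.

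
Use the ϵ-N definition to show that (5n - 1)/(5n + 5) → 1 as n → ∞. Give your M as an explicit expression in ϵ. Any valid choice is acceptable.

M = (6/5)/ϵ

Let ϵ > 0. For n ≥ 1, |(5n - 1)/(5n + 5) − 1| = |-30|/(5(5n + 5)) = 30/(5(5n + 5)).
Since 5n + 5 ≥ 5n for n ≥ 1, this is ≤ 30/(5·5n) = (6/5)/n.
So |(5n - 1)/(5n + 5) − 1| < ϵ whenever n > (6/5)/ϵ.
Take M = (6/5)/ϵ. If n > M then |(5n - 1)/(5n + 5) − 1| ≤ (6/5)/n < ϵ.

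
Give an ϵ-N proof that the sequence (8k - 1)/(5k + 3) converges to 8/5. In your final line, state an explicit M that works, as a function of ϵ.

Suppose ϵ > 0. For k ≥ 1, |(8k - 1)/(5k + 3) − (8/5)| = |-29|/(5(5k + 3)) = 29/(5(5k + 3)).
Since 5k + 3 ≥ 5k for k ≥ 1, this is ≤ 29/(5·5k) = (29/25)/k.
So |(8k - 1)/(5k + 3) − (8/5)| < ϵ whenever k > (29/25)/ϵ.
Take M = (29/25)/ϵ. If k > M then |(8k - 1)/(5k + 3) − (8/5)| ≤ (29/25)/k < ϵ.

M = (29/25)/ϵ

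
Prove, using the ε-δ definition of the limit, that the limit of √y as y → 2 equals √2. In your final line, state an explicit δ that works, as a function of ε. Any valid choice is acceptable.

Suppose ε > 0. We want δ > 0 such that 0 < |y − 2| < δ implies |√y − √2| < ε.
Multiplying by the conjugate, |√y − √2| = |y − 2|/(√y + √2).
Restrict δ ≤ 2 so that |y − 2| < 2 forces y > 0, and then √y + √2 > √2.
Hence |√y − √2| < |y − 2|/√2, which is < ε once |y − 2| < √2·ε.
Take δ = min(2, √2·ε). If 0 < |y − 2| < δ then y > 0 and |√y − √2| < |y − 2|/√2 < ε.

δ = min(2, √2·ε)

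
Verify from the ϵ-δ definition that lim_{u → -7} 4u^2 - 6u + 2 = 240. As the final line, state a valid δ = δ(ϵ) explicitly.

Let ϵ > 0. We want δ > 0 such that 0 < |u + 7| < δ implies |(4u^2 - 6u + 2) − 240| < ϵ.
(4u^2 - 6u + 2) − 240 = 4u^2 - 6u - 238 = (u + 7)(4u - 34).
So |(4u^2 - 6u + 2) − 240| = |u + 7|·|4u - 34|.
Require δ ≤ 1. Then |u + 7| < 1 gives |u| < 8, and by the triangle inequality |4u - 34| ≤ 4·8 + 34 = 66.
Hence |(4u^2 - 6u + 2) − 240| ≤ 66|u + 7| < ϵ provided |u + 7| < ϵ/66.
Take δ = min(1, ϵ/66). Then 0 < |u + 7| < δ gives both |u + 7| < 1 and |u + 7| < ϵ/66, so |(4u^2 - 6u + 2) − 240| < ϵ.

δ = min(1, ϵ/66)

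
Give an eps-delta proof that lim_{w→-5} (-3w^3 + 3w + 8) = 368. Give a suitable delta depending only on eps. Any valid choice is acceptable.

Suppose eps > 0. We want delta > 0 such that 0 < |w + 5| < delta implies |(-3w^3 + 3w + 8) − 368| < eps.
(-3w^3 + 3w + 8) − 368 = -3w^3 + 3w - 360 = (w + 5)(-3w^2 + 15w - 72).
So |(-3w^3 + 3w + 8) − 368| = |w + 5|·|-3w^2 + 15w - 72|.
Require delta ≤ 1. Then |w + 5| < 1 gives |w| < 6, and by the triangle inequality |-3w^2 + 15w - 72| ≤ 3·6^2 + 15·6 + 72 = 270.
Hence |(-3w^3 + 3w + 8) − 368| ≤ 270|w + 5| < eps provided |w + 5| < eps/270.
Choosing delta = min(1, eps/270) ensures both conditions, hence |(-3w^3 + 3w + 8) − 368| < eps.

delta = min(1, eps/270)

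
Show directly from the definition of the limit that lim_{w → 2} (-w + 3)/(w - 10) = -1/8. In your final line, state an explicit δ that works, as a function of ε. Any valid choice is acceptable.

Let ε > 0. We want δ > 0 with 0 < |w − 2| < δ ⇒ |(-w + 3)/(w - 10) + 1/8| < ε.
Combining over a common denominator, (-w + 3)/(w - 10) + 1/8 = [(-w + 3)·(-8) − 1·(w - 10)] / [(-8)·(w - 10)] = 7(w − 2) / ((-8)(w - 10)).
So |(-w + 3)/(w - 10) + 1/8| = 7|w − 2| / (8·|w − 10|).
Require δ ≤ 4, so |w − 10| ≥ |-8| − |w − 2| > 8 − 4 = 4.
Hence |(-w + 3)/(w - 10) + 1/8| < 7|w − 2|/(8·4) = (7/32)|w − 2|, which is < ε once |w − 2| < (32/7)ε.
Take δ = min(4, (32/7)ε). Then 0 < |w − 2| < δ forces both bounds, so |(-w + 3)/(w - 10) + 1/8| < ε.

δ = min(4, (32/7)ε)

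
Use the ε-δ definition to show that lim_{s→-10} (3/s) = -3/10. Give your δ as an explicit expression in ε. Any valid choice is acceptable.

δ = min(5, (50/3)ε)

Fix ε > 0. We seek δ > 0 such that 0 < |s + 10| < δ implies |3/s + 3/10| < ε.
|3/s + 3/10| = 3·|-10 − s|/(10·|s|) = 3|s + 10|/(10|s|).
Restrict δ ≤ 5. Then |s + 10| < 5 gives |s| > 5, so 10|s| > 50.
Then |3/s + 3/10| < 3|s + 10|/50, which is < ε when |s + 10| < (50/3)ε.
Take δ = min(5, (50/3)ε). Then 0 < |s + 10| < δ gives both |s + 10| < 5 and |s + 10| < (50/3)ε, so |3/s + 3/10| < ε.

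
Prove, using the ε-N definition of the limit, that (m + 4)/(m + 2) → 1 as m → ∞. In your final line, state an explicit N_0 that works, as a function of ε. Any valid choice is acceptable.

N_0 = 2/ε

Fix ε > 0. For m ≥ 1, |(m + 4)/(m + 2) − 1| = |2|/((m + 2)) = 2/((m + 2)).
Since m + 2 ≥ m for m ≥ 1, this is ≤ 2/(m) = 2/m.
So |(m + 4)/(m + 2) − 1| < ε whenever m > 2/ε.
Take N_0 = 2/ε. If m > N_0 then |(m + 4)/(m + 2) − 1| ≤ 2/m < ε.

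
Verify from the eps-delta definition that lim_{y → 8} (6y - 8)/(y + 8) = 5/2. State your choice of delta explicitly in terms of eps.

Suppose eps > 0. We want delta > 0 with 0 < |y − 8| < delta ⇒ |(6y - 8)/(y + 8) − (5/2)| < eps.
Combining over a common denominator, (6y - 8)/(y + 8) − (5/2) = [(6y - 8)·16 − 40·(y + 8)] / [16·(y + 8)] = 56(y − 8) / (16(y + 8)).
So |(6y - 8)/(y + 8) − (5/2)| = 56|y − 8| / (16·|y + 8|).
Require delta ≤ 8, so |y + 8| ≥ |16| − |y − 8| > 16 − 8 = 8.
Hence |(6y - 8)/(y + 8) − (5/2)| < 56|y − 8|/(16·8) = (7/16)|y − 8|, which is < eps once |y − 8| < (16/7)eps.
Take delta = min(8, (16/7)eps). Then 0 < |y − 8| < delta forces both bounds, so |(6y - 8)/(y + 8) − (5/2)| < eps.

delta = min(8, (16/7)eps)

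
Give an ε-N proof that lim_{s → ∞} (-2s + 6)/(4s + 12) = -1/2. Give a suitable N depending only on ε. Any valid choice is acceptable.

Let ε > 0 be given. We seek N > 0 such that s > N implies |(-2s + 6)/(4s + 12) + 1/2| < ε.
(-2s + 6)/(4s + 12) + 1/2 = (4(-2s + 6) − (-2)(4s + 12)) / (4(4s + 12)) = 48/(4(4s + 12)).
For s > 0 we have 4s + 12 > 4s, so |(-2s + 6)/(4s + 12) + 1/2| = 48/(4(4s + 12)) < 48/(4·4s) = 3/s.
Thus |(-2s + 6)/(4s + 12) + 1/2| < ε whenever s > 3/ε.
Take N = 3/ε. If s > N then |(-2s + 6)/(4s + 12) + 1/2| < 3/s < ε.

N = 3/ε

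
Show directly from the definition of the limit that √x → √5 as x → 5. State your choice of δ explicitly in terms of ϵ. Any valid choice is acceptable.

δ = min(5, √5·ϵ)

Fix ϵ > 0. We want δ > 0 such that 0 < |x − 5| < δ implies |√x − √5| < ϵ.
Multiplying by the conjugate, |√x − √5| = |x − 5|/(√x + √5).
Restrict δ ≤ 5 so that |x − 5| < 5 forces x > 0, and then √x + √5 > √5.
Hence |√x − √5| < |x − 5|/√5, which is < ϵ once |x − 5| < √5·ϵ.
Take δ = min(5, √5·ϵ). If 0 < |x − 5| < δ then x > 0 and |√x − √5| < |x − 5|/√5 < ϵ.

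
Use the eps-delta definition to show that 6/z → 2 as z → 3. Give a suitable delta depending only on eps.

Suppose eps > 0. We seek delta > 0 such that 0 < |z − 3| < delta implies |6/z − 2| < eps.
|6/z − 2| = 6·|3 − z|/(3·|z|) = 6|z − 3|/(3|z|).
Require delta ≤ 3/2 so that |z| > 3 − 3/2 = 3/2, hence 3|z| > 9/2.
Then |6/z − 2| < 6|z − 3|/(9/2), which is < eps when |z − 3| < (3/4)eps.
Take delta = min(3/2, (3/4)eps). Then 0 < |z − 3| < delta gives both |z − 3| < 3/2 and |z − 3| < (3/4)eps, so |6/z − 2| < eps.

delta = min(3/2, (3/4)eps)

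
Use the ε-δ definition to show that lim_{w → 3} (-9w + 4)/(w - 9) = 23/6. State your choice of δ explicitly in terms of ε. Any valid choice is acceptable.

δ = min(3, (18/77)ε)

Let ε > 0. We want δ > 0 with 0 < |w − 3| < δ ⇒ |(-9w + 4)/(w - 9) − (23/6)| < ε.
Combining over a common denominator, (-9w + 4)/(w - 9) − (23/6) = [(-9w + 4)·(-6) − (-23)·(w - 9)] / [(-6)·(w - 9)] = 77(w − 3) / ((-6)(w - 9)).
So |(-9w + 4)/(w - 9) − (23/6)| = 77|w − 3| / (6·|w − 9|).
Require δ ≤ 3, so |w − 9| ≥ |-6| − |w − 3| > 6 − 3 = 3.
Hence |(-9w + 4)/(w - 9) − (23/6)| < 77|w − 3|/(6·3) = (77/18)|w − 3|, which is < ε once |w − 3| < (18/77)ε.
Take δ = min(3, (18/77)ε). Then 0 < |w − 3| < δ forces both bounds, so |(-9w + 4)/(w - 9) − (23/6)| < ε.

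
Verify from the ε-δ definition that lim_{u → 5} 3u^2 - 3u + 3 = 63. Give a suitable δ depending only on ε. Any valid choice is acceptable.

δ = min(2, ε/33)

Suppose ε > 0. We want δ > 0 such that 0 < |u − 5| < δ implies |(3u^2 - 3u + 3) − 63| < ε.
(3u^2 - 3u + 3) − 63 = 3u^2 - 3u - 60 = (u − 5)(3u + 12).
So |(3u^2 - 3u + 3) − 63| = |u − 5|·|3u + 12|.
Assume first that |u − 5| < 2, so |u| < 7. Then |3u + 12| ≤ 3·7 + 12 = 33.
Hence |(3u^2 - 3u + 3) − 63| ≤ 33|u − 5| < ε provided |u − 5| < ε/33.
Take δ = min(2, ε/33). Then 0 < |u − 5| < δ gives both |u − 5| < 2 and |u − 5| < ε/33, so |(3u^2 - 3u + 3) − 63| < ε.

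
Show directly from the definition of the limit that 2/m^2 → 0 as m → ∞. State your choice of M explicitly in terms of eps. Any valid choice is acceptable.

Let eps > 0 be given. For m ≥ 1, |2/m^2 − 0| = 2/m^2.
2/m^2 < eps ⇔ m^2 > 2/eps ⇔ m > (2/eps)^{1/2}.
Take M = (2/eps)^{1/2}. Then m > M implies 2/m^2 < eps.

M = (2/eps)^{1/2}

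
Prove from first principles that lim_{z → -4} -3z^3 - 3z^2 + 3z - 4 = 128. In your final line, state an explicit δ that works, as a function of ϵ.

Let ϵ > 0. We want δ > 0 such that 0 < |z + 4| < δ implies |(-3z^3 - 3z^2 + 3z - 4) − 128| < ϵ.
(-3z^3 - 3z^2 + 3z - 4) − 128 = -3z^3 - 3z^2 + 3z - 132 = (z + 4)(-3z^2 + 9z - 33).
So |(-3z^3 - 3z^2 + 3z - 4) − 128| = |z + 4|·|-3z^2 + 9z - 33|.
Require δ ≤ 1. Then |z + 4| < 1 gives |z| < 5, and by the triangle inequality |-3z^2 + 9z - 33| ≤ 3·5^2 + 9·5 + 33 = 153.
Hence |(-3z^3 - 3z^2 + 3z - 4) − 128| ≤ 153|z + 4| < ϵ provided |z + 4| < ϵ/153.
Take δ = min(1, ϵ/153). Then 0 < |z + 4| < δ gives both |z + 4| < 1 and |z + 4| < ϵ/153, so |(-3z^3 - 3z^2 + 3z - 4) − 128| < ϵ.

δ = min(1, ϵ/153)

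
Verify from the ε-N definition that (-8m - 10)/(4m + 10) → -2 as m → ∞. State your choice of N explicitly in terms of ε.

Let ε > 0 be given. For m ≥ 1, |(-8m - 10)/(4m + 10) + 2| = |40|/(4(4m + 10)) = 40/(4(4m + 10)).
Since 4m + 10 ≥ 4m for m ≥ 1, this is ≤ 40/(4·4m) = (5/2)/m.
So |(-8m - 10)/(4m + 10) + 2| < ε whenever m > (5/2)/ε.
Take N = (5/2)/ε. If m > N then |(-8m - 10)/(4m + 10) + 2| ≤ (5/2)/m < ε.

N = (5/2)/ε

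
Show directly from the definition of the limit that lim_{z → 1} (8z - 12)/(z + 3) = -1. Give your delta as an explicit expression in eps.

delta = min(2, (2/9)eps)

Let eps > 0. We want delta > 0 with 0 < |z − 1| < delta ⇒ |(8z - 12)/(z + 3) + 1| < eps.
Combining over a common denominator, (8z - 12)/(z + 3) + 1 = [(8z - 12)·4 − (-4)·(z + 3)] / [4·(z + 3)] = 36(z − 1) / (4(z + 3)).
So |(8z - 12)/(z + 3) + 1| = 36|z − 1| / (4·|z + 3|).
Restrict delta ≤ 2. Then |z − 1| < 2 gives |z + 3| = |(z − 1) + 4| ≥ 4 − 2 = 2.
Hence |(8z - 12)/(z + 3) + 1| < 36|z − 1|/(4·2) = (9/2)|z − 1|, which is < eps once |z − 1| < (2/9)eps.
Take delta = min(2, (2/9)eps). Then 0 < |z − 1| < delta forces both bounds, so |(8z - 12)/(z + 3) + 1| < eps.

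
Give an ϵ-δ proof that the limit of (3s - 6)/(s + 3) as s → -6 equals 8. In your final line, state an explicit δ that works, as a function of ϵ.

δ = min(3/2, (3/10)ϵ)

Suppose ϵ > 0. We want δ > 0 with 0 < |s + 6| < δ ⇒ |(3s - 6)/(s + 3) − 8| < ϵ.
Combining over a common denominator, (3s - 6)/(s + 3) − 8 = [(3s - 6)·(-3) − (-24)·(s + 3)] / [(-3)·(s + 3)] = 15(s + 6) / ((-3)(s + 3)).
So |(3s - 6)/(s + 3) − 8| = 15|s + 6| / (3·|s + 3|).
Restrict δ ≤ 3/2. Then |s + 6| < 3/2 gives |s + 3| = |(s + 6) + (-3)| ≥ 3 − 3/2 = 3/2.
Hence |(3s - 6)/(s + 3) − 8| < 15|s + 6|/(3·(3/2)) = (10/3)|s + 6|, which is < ϵ once |s + 6| < (3/10)ϵ.
Take δ = min(3/2, (3/10)ϵ). Then 0 < |s + 6| < δ forces both bounds, so |(3s - 6)/(s + 3) − 8| < ϵ.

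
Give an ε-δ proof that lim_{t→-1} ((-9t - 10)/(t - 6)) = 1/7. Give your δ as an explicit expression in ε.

Fix ε > 0. We want δ > 0 with 0 < |t + 1| < δ ⇒ |(-9t - 10)/(t - 6) − (1/7)| < ε.
Combining over a common denominator, (-9t - 10)/(t - 6) − (1/7) = [(-9t - 10)·(-7) − (-1)·(t - 6)] / [(-7)·(t - 6)] = 64(t + 1) / ((-7)(t - 6)).
So |(-9t - 10)/(t - 6) − (1/7)| = 64|t + 1| / (7·|t − 6|).
Restrict δ ≤ 7/2. Then |t + 1| < 7/2 gives |t − 6| = |(t + 1) + (-7)| ≥ 7 − 7/2 = 7/2.
Hence |(-9t - 10)/(t - 6) − (1/7)| < 64|t + 1|/(7·(7/2)) = (128/49)|t + 1|, which is < ε once |t + 1| < (49/128)ε.
Take δ = min(7/2, (49/128)ε). Then 0 < |t + 1| < δ forces both bounds, so |(-9t - 10)/(t - 6) − (1/7)| < ε.

δ = min(7/2, (49/128)ε)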